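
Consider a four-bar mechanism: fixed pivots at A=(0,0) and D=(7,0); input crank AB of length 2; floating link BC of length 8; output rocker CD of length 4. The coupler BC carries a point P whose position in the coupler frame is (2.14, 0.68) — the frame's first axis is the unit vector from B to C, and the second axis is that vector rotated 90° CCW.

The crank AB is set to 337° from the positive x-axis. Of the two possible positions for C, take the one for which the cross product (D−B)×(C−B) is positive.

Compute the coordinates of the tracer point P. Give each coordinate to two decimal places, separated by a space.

A=(0,0), D=(7.00,0)
B = A + 2.00·(cos337°, sin337°) = (1.8410, -0.7815)
|BD| = 5.2178
circle(B,8.00) ∩ circle(D,4.00): a=7.2085, h=3.4695
  candidates: C₊=(8.4486,3.7285) cross=18.103; C₋=(9.4878,-3.1322) cross=-18.103
  mode + wants cross > 0 → take C=(8.4486,3.7285) (cross=18.103)
ex = (C−B)/|BC| = (0.8260,0.5637); ey = (-0.5637,0.8260)
P = B + 2.14·ex + 0.68·ey = (3.2252,0.9866)

3.23 0.99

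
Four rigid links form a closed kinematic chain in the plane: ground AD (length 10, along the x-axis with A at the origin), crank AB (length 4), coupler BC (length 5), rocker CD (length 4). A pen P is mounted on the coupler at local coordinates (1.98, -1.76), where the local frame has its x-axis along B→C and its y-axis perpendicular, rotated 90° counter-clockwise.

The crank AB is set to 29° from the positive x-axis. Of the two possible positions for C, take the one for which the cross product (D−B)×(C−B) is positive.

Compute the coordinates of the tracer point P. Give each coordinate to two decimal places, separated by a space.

5.95 0.93

A=(0,0), D=(10.00,0)
B = A + 4.00·(cos29°, sin29°) = (3.4985, 1.9392)
|BD| = 6.7846
circle(B,5.00) ∩ circle(D,4.00): a=4.0556, h=2.9245
  candidates: C₊=(8.2207,3.5825) cross=19.841; C₋=(6.5489,-2.0224) cross=-19.841
  mode + wants cross > 0 → take C=(8.2207,3.5825) (cross=19.841)
ex = (C−B)/|BC| = (0.9445,0.3287); ey = (-0.3287,0.9445)
P = B + 1.98·ex + -1.76·ey = (5.9469,0.9277)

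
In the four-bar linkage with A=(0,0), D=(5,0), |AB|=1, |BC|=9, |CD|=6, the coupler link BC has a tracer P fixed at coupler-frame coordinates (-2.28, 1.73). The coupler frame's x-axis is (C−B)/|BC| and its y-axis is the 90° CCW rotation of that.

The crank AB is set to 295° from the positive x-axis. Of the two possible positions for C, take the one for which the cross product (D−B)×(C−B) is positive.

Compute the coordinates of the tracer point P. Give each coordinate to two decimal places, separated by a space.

A=(0,0), D=(5.00,0)
B = A + 1.00·(cos295°, sin295°) = (0.4226, -0.9063)
|BD| = 4.6662
circle(B,9.00) ∩ circle(D,6.00): a=7.1550, h=5.4595
  candidates: C₊=(6.3810,5.8389) cross=25.475; C₋=(8.5017,-4.8722) cross=-25.475
  mode + wants cross > 0 → take C=(6.3810,5.8389) (cross=25.475)
ex = (C−B)/|BC| = (0.6620,0.7495); ey = (-0.7495,0.6620)
P = B + -2.28·ex + 1.73·ey = (-2.3834,-1.4698)

-2.38 -1.47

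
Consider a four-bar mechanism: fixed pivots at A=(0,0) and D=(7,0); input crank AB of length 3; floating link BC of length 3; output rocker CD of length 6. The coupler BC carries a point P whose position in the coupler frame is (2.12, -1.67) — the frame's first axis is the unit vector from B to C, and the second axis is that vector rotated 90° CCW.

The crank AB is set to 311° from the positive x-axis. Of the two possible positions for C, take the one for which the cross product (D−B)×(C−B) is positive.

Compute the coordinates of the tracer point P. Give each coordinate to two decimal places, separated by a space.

A=(0,0), D=(7.00,0)
B = A + 3.00·(cos311°, sin311°) = (1.9682, -2.2641)
|BD| = 5.5177
circle(B,3.00) ∩ circle(D,6.00): a=0.3122, h=2.9837
  candidates: C₊=(1.0286,0.5849) cross=16.463; C₋=(3.4772,-4.8570) cross=-16.463
  mode + wants cross > 0 → take C=(1.0286,0.5849) (cross=16.463)
ex = (C−B)/|BC| = (-0.3132,0.9497); ey = (-0.9497,-0.3132)
P = B + 2.12·ex + -1.67·ey = (2.8902,0.2723)

2.89 0.27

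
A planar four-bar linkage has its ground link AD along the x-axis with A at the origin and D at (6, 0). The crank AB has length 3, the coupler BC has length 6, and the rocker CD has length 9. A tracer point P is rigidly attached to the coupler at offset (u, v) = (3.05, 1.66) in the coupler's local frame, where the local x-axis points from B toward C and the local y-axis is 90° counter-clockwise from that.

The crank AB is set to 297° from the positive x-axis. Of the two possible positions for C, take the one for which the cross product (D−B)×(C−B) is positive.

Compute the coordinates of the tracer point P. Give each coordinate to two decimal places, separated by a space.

A=(0,0), D=(6.00,0)
B = A + 3.00·(cos297°, sin297°) = (1.3620, -2.6730)
|BD| = 5.3532
circle(B,6.00) ∩ circle(D,9.00): a=-1.5265, h=5.8026
  candidates: C₊=(-2.8581,1.5921) cross=31.062; C₋=(2.9368,-8.4627) cross=-31.062
  mode + wants cross > 0 → take C=(-2.8581,1.5921) (cross=31.062)
ex = (C−B)/|BC| = (-0.7033,0.7109); ey = (-0.7109,-0.7033)
P = B + 3.05·ex + 1.66·ey = (-1.9632,-1.6725)

-1.96 -1.67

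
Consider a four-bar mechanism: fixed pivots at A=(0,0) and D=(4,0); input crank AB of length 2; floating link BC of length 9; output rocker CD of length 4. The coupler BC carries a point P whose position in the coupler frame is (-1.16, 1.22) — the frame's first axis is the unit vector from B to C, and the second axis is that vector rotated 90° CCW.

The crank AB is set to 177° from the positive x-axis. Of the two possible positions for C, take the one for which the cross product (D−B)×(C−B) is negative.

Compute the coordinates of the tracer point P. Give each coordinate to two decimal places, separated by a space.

-2.62 1.67

A=(0,0), D=(4.00,0)
B = A + 2.00·(cos177°, sin177°) = (-1.9973, 0.1047)
|BD| = 5.9982
circle(B,9.00) ∩ circle(D,4.00): a=8.4174, h=3.1855
  candidates: C₊=(6.4745,3.1428) cross=19.107; C₋=(6.3633,-3.2272) cross=-19.107
  mode - wants cross < 0 → take C=(6.3633,-3.2272) (cross=-19.107)
ex = (C−B)/|BC| = (0.9289,-0.3702); ey = (0.3702,0.9289)
P = B + -1.16·ex + 1.22·ey = (-2.6232,1.6674)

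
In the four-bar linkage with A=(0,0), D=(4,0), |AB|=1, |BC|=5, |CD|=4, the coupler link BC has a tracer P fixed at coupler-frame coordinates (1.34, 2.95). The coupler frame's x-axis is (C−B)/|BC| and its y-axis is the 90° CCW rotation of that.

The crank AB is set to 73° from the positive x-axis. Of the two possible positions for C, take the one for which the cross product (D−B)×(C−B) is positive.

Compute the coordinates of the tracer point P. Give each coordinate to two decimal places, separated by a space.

-0.43 4.11

A=(0,0), D=(4.00,0)
B = A + 1.00·(cos73°, sin73°) = (0.2924, 0.9563)
|BD| = 3.8290
circle(B,5.00) ∩ circle(D,4.00): a=3.0897, h=3.9311
  candidates: C₊=(4.2660,3.9911) cross=15.052; C₋=(2.3024,-3.6219) cross=-15.052
  mode + wants cross > 0 → take C=(4.2660,3.9911) (cross=15.052)
ex = (C−B)/|BC| = (0.7947,0.6070); ey = (-0.6070,0.7947)
P = B + 1.34·ex + 2.95·ey = (-0.4333,4.1141)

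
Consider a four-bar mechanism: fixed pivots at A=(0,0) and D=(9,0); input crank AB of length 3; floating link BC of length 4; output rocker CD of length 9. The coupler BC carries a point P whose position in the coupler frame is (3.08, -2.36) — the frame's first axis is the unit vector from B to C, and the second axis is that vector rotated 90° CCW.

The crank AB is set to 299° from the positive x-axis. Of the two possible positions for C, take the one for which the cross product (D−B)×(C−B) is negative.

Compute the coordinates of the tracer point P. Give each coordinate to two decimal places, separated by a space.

A=(0,0), D=(9.00,0)
B = A + 3.00·(cos299°, sin299°) = (1.4544, -2.6239)
|BD| = 7.9888
circle(B,4.00) ∩ circle(D,9.00): a=-0.0738, h=3.9993
  candidates: C₊=(0.0711,1.1293) cross=31.950; C₋=(2.6982,-6.4256) cross=-31.950
  mode - wants cross < 0 → take C=(2.6982,-6.4256) (cross=-31.950)
ex = (C−B)/|BC| = (0.3110,-0.9504); ey = (0.9504,0.3110)
P = B + 3.08·ex + -2.36·ey = (0.1692,-6.2850)

0.17 -6.29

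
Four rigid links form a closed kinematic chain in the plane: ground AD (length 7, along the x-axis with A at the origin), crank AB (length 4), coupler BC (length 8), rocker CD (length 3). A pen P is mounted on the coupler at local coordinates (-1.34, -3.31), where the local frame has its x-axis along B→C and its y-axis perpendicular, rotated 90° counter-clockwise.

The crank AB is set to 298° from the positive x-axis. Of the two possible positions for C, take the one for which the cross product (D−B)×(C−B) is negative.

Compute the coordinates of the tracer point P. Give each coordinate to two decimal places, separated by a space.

1.43 -7.07

A=(0,0), D=(7.00,0)
B = A + 4.00·(cos298°, sin298°) = (1.8779, -3.5318)
|BD| = 6.2217
circle(B,8.00) ∩ circle(D,3.00): a=7.5309, h=2.6993
  candidates: C₊=(6.5455,2.9654) cross=16.794; C₋=(9.6100,-1.4791) cross=-16.794
  mode - wants cross < 0 → take C=(9.6100,-1.4791) (cross=-16.794)
ex = (C−B)/|BC| = (0.9665,0.2566); ey = (-0.2566,0.9665)
P = B + -1.34·ex + -3.31·ey = (1.4321,-7.0748)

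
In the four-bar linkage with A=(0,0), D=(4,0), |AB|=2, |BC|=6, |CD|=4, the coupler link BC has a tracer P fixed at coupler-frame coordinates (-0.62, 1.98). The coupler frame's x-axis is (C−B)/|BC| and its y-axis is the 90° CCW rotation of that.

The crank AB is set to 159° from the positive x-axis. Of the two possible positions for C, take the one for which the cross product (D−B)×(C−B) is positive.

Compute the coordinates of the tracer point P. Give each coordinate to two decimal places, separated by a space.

A=(0,0), D=(4.00,0)
B = A + 2.00·(cos159°, sin159°) = (-1.8672, 0.7167)
|BD| = 5.9108
circle(B,6.00) ∩ circle(D,4.00): a=4.6472, h=3.7952
  candidates: C₊=(3.2060,3.9204) cross=22.432; C₋=(2.2856,-3.6140) cross=-22.432
  mode + wants cross > 0 → take C=(3.2060,3.9204) (cross=22.432)
ex = (C−B)/|BC| = (0.8455,0.5339); ey = (-0.5339,0.8455)
P = B + -0.62·ex + 1.98·ey = (-3.4486,2.0598)

-3.45 2.06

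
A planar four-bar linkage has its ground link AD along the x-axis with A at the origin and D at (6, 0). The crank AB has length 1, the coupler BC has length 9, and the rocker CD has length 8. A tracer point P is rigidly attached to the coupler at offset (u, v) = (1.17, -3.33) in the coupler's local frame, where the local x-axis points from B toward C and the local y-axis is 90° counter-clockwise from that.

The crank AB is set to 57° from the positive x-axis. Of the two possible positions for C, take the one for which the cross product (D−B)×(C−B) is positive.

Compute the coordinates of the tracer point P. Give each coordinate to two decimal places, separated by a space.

A=(0,0), D=(6.00,0)
B = A + 1.00·(cos57°, sin57°) = (0.5446, 0.8387)
|BD| = 5.5195
circle(B,9.00) ∩ circle(D,8.00): a=4.2997, h=7.9065
  candidates: C₊=(5.9958,8.0000) cross=43.639; C₋=(3.5931,-7.6293) cross=-43.639
  mode + wants cross > 0 → take C=(5.9958,8.0000) (cross=43.639)
ex = (C−B)/|BC| = (0.6057,0.7957); ey = (-0.7957,0.6057)
P = B + 1.17·ex + -3.33·ey = (3.9030,-0.2473)

3.90 -0.25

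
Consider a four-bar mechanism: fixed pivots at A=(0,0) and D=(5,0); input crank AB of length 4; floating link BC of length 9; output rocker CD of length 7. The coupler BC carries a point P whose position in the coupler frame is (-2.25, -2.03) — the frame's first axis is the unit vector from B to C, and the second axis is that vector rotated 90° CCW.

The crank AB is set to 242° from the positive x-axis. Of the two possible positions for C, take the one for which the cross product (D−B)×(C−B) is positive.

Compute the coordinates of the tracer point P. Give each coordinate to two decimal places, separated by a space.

-0.46 -6.21

A=(0,0), D=(5.00,0)
B = A + 4.00·(cos242°, sin242°) = (-1.8779, -3.5318)
|BD| = 7.7317
circle(B,9.00) ∩ circle(D,7.00): a=5.9352, h=6.7656
  candidates: C₊=(0.3115,5.1979) cross=52.309; C₋=(6.4924,-6.8391) cross=-52.309
  mode + wants cross > 0 → take C=(0.3115,5.1979) (cross=52.309)
ex = (C−B)/|BC| = (0.2433,0.9700); ey = (-0.9700,0.2433)
P = B + -2.25·ex + -2.03·ey = (-0.4562,-6.2080)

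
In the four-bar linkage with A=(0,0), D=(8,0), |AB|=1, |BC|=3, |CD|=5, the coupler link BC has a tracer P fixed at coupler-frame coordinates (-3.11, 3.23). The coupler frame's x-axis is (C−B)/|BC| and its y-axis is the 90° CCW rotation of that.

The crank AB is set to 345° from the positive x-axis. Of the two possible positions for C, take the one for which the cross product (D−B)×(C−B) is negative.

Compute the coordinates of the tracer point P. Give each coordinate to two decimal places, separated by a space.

A=(0,0), D=(8.00,0)
B = A + 1.00·(cos345°, sin345°) = (0.9659, -0.2588)
|BD| = 7.0388
circle(B,3.00) ∩ circle(D,5.00): a=2.3829, h=1.8226
  candidates: C₊=(3.2802,1.6502) cross=12.829; C₋=(3.4142,-1.9926) cross=-12.829
  mode - wants cross < 0 → take C=(3.4142,-1.9926) (cross=-12.829)
ex = (C−B)/|BC| = (0.8161,-0.5779); ey = (0.5779,0.8161)
P = B + -3.11·ex + 3.23·ey = (0.2946,4.1745)

0.29 4.17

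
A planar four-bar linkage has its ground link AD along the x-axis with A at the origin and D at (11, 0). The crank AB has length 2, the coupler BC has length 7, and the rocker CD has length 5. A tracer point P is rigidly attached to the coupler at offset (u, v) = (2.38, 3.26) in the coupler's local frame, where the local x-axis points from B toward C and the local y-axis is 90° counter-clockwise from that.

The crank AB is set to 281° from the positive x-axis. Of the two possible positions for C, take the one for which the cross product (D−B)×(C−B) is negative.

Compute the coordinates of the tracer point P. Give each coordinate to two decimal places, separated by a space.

A=(0,0), D=(11.00,0)
B = A + 2.00·(cos281°, sin281°) = (0.3816, -1.9633)
|BD| = 10.7984
circle(B,7.00) ∩ circle(D,5.00): a=6.5105, h=2.5718
  candidates: C₊=(6.3160,1.7493) cross=27.771; C₋=(7.2511,-3.3085) cross=-27.771
  mode - wants cross < 0 → take C=(7.2511,-3.3085) (cross=-27.771)
ex = (C−B)/|BC| = (0.9814,-0.1922); ey = (0.1922,0.9814)
P = B + 2.38·ex + 3.26·ey = (3.3437,0.7786)

3.34 0.78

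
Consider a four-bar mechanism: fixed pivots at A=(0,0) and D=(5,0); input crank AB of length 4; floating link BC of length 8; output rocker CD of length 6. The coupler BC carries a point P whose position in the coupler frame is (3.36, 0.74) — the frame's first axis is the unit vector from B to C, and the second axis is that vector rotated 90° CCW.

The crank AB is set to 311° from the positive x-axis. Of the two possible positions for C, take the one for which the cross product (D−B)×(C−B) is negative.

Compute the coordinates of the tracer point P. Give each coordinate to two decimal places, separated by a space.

5.89 -1.94

A=(0,0), D=(5.00,0)
B = A + 4.00·(cos311°, sin311°) = (2.6242, -3.0188)
|BD| = 3.8416
circle(B,8.00) ∩ circle(D,6.00): a=5.5651, h=5.7471
  candidates: C₊=(1.5496,4.9087) cross=22.078; C₋=(10.5822,-2.1998) cross=-22.078
  mode - wants cross < 0 → take C=(10.5822,-2.1998) (cross=-22.078)
ex = (C−B)/|BC| = (0.9947,0.1024); ey = (-0.1024,0.9947)
P = B + 3.36·ex + 0.74·ey = (5.8908,-1.9387)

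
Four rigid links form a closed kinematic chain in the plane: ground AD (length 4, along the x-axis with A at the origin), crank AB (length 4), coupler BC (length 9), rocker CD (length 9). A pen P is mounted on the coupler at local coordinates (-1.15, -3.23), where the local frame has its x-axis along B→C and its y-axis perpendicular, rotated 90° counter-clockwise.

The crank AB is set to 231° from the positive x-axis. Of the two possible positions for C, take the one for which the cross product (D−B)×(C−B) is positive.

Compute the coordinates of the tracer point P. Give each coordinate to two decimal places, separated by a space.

A=(0,0), D=(4.00,0)
B = A + 4.00·(cos231°, sin231°) = (-2.5173, -3.1086)
|BD| = 7.2207
circle(B,9.00) ∩ circle(D,9.00): a=3.6103, h=8.2441
  candidates: C₊=(-2.8078,5.8867) cross=59.528; C₋=(4.2905,-8.9953) cross=-59.528
  mode + wants cross > 0 → take C=(-2.8078,5.8867) (cross=59.528)
ex = (C−B)/|BC| = (-0.0323,0.9995); ey = (-0.9995,-0.0323)
P = B + -1.15·ex + -3.23·ey = (0.7482,-4.1537)

0.75 -4.15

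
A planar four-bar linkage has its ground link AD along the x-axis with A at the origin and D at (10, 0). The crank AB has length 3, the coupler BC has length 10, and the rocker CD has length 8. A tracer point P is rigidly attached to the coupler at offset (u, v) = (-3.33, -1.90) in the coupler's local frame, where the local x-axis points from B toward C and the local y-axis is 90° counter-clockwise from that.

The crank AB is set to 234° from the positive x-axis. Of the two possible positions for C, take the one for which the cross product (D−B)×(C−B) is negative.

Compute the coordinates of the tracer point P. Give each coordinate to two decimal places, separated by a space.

A=(0,0), D=(10.00,0)
B = A + 3.00·(cos234°, sin234°) = (-1.7634, -2.4271)
|BD| = 12.0111
circle(B,10.00) ∩ circle(D,8.00): a=7.5042, h=6.6096
  candidates: C₊=(4.2504,5.5626) cross=79.389; C₋=(6.9216,-7.3840) cross=-79.389
  mode - wants cross < 0 → take C=(6.9216,-7.3840) (cross=-79.389)
ex = (C−B)/|BC| = (0.8685,-0.4957); ey = (0.4957,0.8685)
P = B + -3.33·ex + -1.90·ey = (-5.5973,-2.4265)

-5.60 -2.43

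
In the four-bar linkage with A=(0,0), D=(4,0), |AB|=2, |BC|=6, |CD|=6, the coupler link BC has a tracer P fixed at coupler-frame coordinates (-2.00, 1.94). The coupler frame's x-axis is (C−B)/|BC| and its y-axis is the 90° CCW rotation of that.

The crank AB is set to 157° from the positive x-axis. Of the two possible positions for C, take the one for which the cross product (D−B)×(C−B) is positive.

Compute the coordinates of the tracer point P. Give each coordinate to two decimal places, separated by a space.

A=(0,0), D=(4.00,0)
B = A + 2.00·(cos157°, sin157°) = (-1.8410, 0.7815)
|BD| = 5.8931
circle(B,6.00) ∩ circle(D,6.00): a=2.9465, h=5.2267
  candidates: C₊=(1.7726,5.5712) cross=30.801; C₋=(0.3864,-4.7898) cross=-30.801
  mode + wants cross > 0 → take C=(1.7726,5.5712) (cross=30.801)
ex = (C−B)/|BC| = (0.6023,0.7983); ey = (-0.7983,0.6023)
P = B + -2.00·ex + 1.94·ey = (-4.5942,0.3533)

-4.59 0.35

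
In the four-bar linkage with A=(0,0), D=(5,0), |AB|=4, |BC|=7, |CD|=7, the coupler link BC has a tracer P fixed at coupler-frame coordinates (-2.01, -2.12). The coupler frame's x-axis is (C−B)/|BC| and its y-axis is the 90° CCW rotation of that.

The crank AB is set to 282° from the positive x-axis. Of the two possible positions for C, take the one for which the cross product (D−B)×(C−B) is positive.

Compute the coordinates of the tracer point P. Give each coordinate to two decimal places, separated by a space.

3.49 -5.12

A=(0,0), D=(5.00,0)
B = A + 4.00·(cos282°, sin282°) = (0.8316, -3.9126)
|BD| = 5.7170
circle(B,7.00) ∩ circle(D,7.00): a=2.8585, h=6.3898
  candidates: C₊=(-1.4572,2.7026) cross=36.530; C₋=(7.2889,-6.6152) cross=-36.530
  mode + wants cross > 0 → take C=(-1.4572,2.7026) (cross=36.530)
ex = (C−B)/|BC| = (-0.3270,0.9450); ey = (-0.9450,-0.3270)
P = B + -2.01·ex + -2.12·ey = (3.4923,-5.1189)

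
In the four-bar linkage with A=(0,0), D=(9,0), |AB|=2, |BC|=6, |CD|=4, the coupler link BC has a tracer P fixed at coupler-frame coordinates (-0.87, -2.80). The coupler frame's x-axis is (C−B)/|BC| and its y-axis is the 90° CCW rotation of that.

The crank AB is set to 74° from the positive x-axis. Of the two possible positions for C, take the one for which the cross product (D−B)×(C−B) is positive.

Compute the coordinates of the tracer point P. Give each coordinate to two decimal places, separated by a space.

0.23 -0.99

A=(0,0), D=(9.00,0)
B = A + 2.00·(cos74°, sin74°) = (0.5513, 1.9225)
|BD| = 8.6647
circle(B,6.00) ∩ circle(D,4.00): a=5.4865, h=2.4287
  candidates: C₊=(6.4399,3.0734) cross=21.044; C₋=(5.3621,-1.6630) cross=-21.044
  mode + wants cross > 0 → take C=(6.4399,3.0734) (cross=21.044)
ex = (C−B)/|BC| = (0.9814,0.1918); ey = (-0.1918,0.9814)
P = B + -0.87·ex + -2.80·ey = (0.2345,-0.9924)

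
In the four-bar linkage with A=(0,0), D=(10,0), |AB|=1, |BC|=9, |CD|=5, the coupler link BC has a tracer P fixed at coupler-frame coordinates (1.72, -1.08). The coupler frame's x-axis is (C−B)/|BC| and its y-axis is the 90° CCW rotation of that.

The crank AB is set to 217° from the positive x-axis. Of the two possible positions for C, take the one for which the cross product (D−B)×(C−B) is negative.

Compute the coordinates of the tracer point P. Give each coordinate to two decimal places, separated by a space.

A=(0,0), D=(10.00,0)
B = A + 1.00·(cos217°, sin217°) = (-0.7986, -0.6018)
|BD| = 10.8154
circle(B,9.00) ∩ circle(D,5.00): a=7.9966, h=4.1297
  candidates: C₊=(6.9558,3.9664) cross=44.664; C₋=(7.4154,-4.2801) cross=-44.664
  mode - wants cross < 0 → take C=(7.4154,-4.2801) (cross=-44.664)
ex = (C−B)/|BC| = (0.9127,-0.4087); ey = (0.4087,0.9127)
P = B + 1.72·ex + -1.08·ey = (0.3298,-2.2905)

0.33 -2.29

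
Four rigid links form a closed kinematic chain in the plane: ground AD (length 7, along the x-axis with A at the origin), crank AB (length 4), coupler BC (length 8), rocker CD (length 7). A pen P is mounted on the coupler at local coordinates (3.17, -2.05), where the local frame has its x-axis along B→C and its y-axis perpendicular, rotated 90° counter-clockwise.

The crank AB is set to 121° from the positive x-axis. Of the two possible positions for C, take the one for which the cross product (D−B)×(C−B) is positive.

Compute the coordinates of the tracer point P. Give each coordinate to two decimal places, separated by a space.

1.68 2.89

A=(0,0), D=(7.00,0)
B = A + 4.00·(cos121°, sin121°) = (-2.0602, 3.4287)
|BD| = 9.6872
circle(B,8.00) ∩ circle(D,7.00): a=5.6178, h=5.6956
  candidates: C₊=(5.2099,6.7672) cross=55.175; C₋=(1.1781,-3.8866) cross=-55.175
  mode + wants cross > 0 → take C=(5.2099,6.7672) (cross=55.175)
ex = (C−B)/|BC| = (0.9088,0.4173); ey = (-0.4173,0.9088)
P = B + 3.17·ex + -2.05·ey = (1.6761,2.8886)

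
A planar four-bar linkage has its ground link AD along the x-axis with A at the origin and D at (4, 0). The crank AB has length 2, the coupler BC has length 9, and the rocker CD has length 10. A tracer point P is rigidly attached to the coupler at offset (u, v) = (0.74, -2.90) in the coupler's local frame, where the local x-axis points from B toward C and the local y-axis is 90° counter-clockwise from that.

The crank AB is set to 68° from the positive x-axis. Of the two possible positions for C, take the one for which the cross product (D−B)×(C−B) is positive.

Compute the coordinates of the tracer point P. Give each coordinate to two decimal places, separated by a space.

A=(0,0), D=(4.00,0)
B = A + 2.00·(cos68°, sin68°) = (0.7492, 1.8544)
|BD| = 3.7425
circle(B,9.00) ∩ circle(D,10.00): a=-0.6672, h=8.9752
  candidates: C₊=(4.6168,9.9810) cross=33.590; C₋=(-4.2774,-5.6111) cross=-33.590
  mode + wants cross > 0 → take C=(4.6168,9.9810) (cross=33.590)
ex = (C−B)/|BC| = (0.4297,0.9030); ey = (-0.9030,0.4297)
P = B + 0.74·ex + -2.90·ey = (3.6858,1.2763)

3.69 1.28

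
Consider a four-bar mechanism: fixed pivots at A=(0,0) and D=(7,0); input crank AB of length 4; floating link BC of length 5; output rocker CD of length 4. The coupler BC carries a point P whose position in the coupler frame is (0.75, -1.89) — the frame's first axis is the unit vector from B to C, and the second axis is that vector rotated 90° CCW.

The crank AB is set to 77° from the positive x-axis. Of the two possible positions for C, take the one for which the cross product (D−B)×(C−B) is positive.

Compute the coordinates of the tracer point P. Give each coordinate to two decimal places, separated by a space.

1.63 2.00

A=(0,0), D=(7.00,0)
B = A + 4.00·(cos77°, sin77°) = (0.8998, 3.8975)
|BD| = 7.2390
circle(B,5.00) ∩ circle(D,4.00): a=4.2411, h=2.6482
  candidates: C₊=(5.8995,3.8456) cross=19.170; C₋=(3.0480,-0.6175) cross=-19.170
  mode + wants cross > 0 → take C=(5.8995,3.8456) (cross=19.170)
ex = (C−B)/|BC| = (0.9999,-0.0104); ey = (0.0104,0.9999)
P = B + 0.75·ex + -1.89·ey = (1.6302,1.9998)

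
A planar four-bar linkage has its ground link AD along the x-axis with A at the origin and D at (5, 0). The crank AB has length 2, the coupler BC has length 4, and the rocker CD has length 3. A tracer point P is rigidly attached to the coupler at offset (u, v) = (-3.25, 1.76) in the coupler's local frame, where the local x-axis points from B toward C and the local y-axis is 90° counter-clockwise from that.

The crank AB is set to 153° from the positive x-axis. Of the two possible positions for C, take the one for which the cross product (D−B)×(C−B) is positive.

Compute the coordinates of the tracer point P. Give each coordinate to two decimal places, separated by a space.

-5.12 2.50

A=(0,0), D=(5.00,0)
B = A + 2.00·(cos153°, sin153°) = (-1.7820, 0.9080)
|BD| = 6.8425
circle(B,4.00) ∩ circle(D,3.00): a=3.9328, h=0.7303
  candidates: C₊=(2.2129,1.1099) cross=4.997; C₋=(2.0191,-0.3377) cross=-4.997
  mode + wants cross > 0 → take C=(2.2129,1.1099) (cross=4.997)
ex = (C−B)/|BC| = (0.9987,0.0505); ey = (-0.0505,0.9987)
P = B + -3.25·ex + 1.76·ey = (-5.1167,2.5016)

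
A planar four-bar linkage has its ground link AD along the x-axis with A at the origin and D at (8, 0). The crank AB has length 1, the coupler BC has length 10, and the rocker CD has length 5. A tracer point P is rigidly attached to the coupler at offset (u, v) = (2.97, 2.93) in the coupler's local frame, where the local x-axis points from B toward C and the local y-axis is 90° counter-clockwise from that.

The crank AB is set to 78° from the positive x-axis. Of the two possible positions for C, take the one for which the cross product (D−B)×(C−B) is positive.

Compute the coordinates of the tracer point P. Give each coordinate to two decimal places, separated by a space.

1.84 4.82

A=(0,0), D=(8.00,0)
B = A + 1.00·(cos78°, sin78°) = (0.2079, 0.9781)
|BD| = 7.8532
circle(B,10.00) ∩ circle(D,5.00): a=8.7017, h=4.9275
  candidates: C₊=(9.4556,4.7834) cross=38.697; C₋=(8.2281,-4.9948) cross=-38.697
  mode + wants cross > 0 → take C=(9.4556,4.7834) (cross=38.697)
ex = (C−B)/|BC| = (0.9248,0.3805); ey = (-0.3805,0.9248)
P = B + 2.97·ex + 2.93·ey = (1.8395,4.8179)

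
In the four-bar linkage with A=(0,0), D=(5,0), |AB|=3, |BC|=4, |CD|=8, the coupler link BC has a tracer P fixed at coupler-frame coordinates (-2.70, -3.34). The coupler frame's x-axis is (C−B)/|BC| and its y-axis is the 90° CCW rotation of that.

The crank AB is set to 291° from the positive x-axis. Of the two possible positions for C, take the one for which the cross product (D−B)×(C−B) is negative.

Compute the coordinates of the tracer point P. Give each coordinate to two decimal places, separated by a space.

A=(0,0), D=(5.00,0)
B = A + 3.00·(cos291°, sin291°) = (1.0751, -2.8007)
|BD| = 4.8217
circle(B,4.00) ∩ circle(D,8.00): a=-2.5666, h=3.0680
  candidates: C₊=(-2.7962,-1.7942) cross=14.793; C₋=(0.7679,-6.7889) cross=-14.793
  mode - wants cross < 0 → take C=(0.7679,-6.7889) (cross=-14.793)
ex = (C−B)/|BC| = (-0.0768,-0.9970); ey = (0.9970,-0.0768)
P = B + -2.70·ex + -3.34·ey = (-2.0477,0.1478)

-2.05 0.15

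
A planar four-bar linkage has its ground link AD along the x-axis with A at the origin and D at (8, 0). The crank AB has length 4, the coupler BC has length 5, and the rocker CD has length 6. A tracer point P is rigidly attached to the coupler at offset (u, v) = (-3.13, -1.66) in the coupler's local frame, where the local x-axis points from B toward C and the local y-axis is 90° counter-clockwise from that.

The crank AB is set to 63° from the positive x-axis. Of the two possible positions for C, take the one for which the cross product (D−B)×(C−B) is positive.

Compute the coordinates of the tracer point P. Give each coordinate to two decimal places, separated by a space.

A=(0,0), D=(8.00,0)
B = A + 4.00·(cos63°, sin63°) = (1.8160, 3.5640)
|BD| = 7.1375
circle(B,5.00) ∩ circle(D,6.00): a=2.7982, h=4.1437
  candidates: C₊=(6.3094,5.7569) cross=29.576; C₋=(2.1713,-1.4233) cross=-29.576
  mode + wants cross > 0 → take C=(6.3094,5.7569) (cross=29.576)
ex = (C−B)/|BC| = (0.8987,0.4386); ey = (-0.4386,0.8987)
P = B + -3.13·ex + -1.66·ey = (-0.2689,0.6995)

-0.27 0.70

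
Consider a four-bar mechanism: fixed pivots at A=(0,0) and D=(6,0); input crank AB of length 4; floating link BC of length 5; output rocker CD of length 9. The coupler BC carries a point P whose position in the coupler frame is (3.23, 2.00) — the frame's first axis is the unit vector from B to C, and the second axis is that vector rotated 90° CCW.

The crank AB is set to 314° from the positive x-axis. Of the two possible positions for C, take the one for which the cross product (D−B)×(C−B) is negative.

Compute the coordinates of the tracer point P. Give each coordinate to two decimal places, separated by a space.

3.68 -6.57

A=(0,0), D=(6.00,0)
B = A + 4.00·(cos314°, sin314°) = (2.7786, -2.8774)
|BD| = 4.3193
circle(B,5.00) ∩ circle(D,9.00): a=-4.3229, h=2.5125
  candidates: C₊=(-2.1191,-3.8832) cross=10.852; C₋=(1.2284,-7.6310) cross=-10.852
  mode - wants cross < 0 → take C=(1.2284,-7.6310) (cross=-10.852)
ex = (C−B)/|BC| = (-0.3101,-0.9507); ey = (0.9507,-0.3101)
P = B + 3.23·ex + 2.00·ey = (3.6786,-6.5683)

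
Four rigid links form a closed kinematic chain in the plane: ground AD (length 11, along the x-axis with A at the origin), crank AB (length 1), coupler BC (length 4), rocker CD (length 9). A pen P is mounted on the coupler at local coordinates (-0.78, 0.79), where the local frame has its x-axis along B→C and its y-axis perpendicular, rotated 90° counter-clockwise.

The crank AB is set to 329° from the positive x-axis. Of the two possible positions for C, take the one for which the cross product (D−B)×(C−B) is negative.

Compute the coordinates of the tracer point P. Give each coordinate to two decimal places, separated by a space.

A=(0,0), D=(11.00,0)
B = A + 1.00·(cos329°, sin329°) = (0.8572, -0.5150)
|BD| = 10.1559
circle(B,4.00) ∩ circle(D,9.00): a=1.8778, h=3.5318
  candidates: C₊=(2.5535,3.1075) cross=35.869; C₋=(2.9117,-3.9471) cross=-35.869
  mode - wants cross < 0 → take C=(2.9117,-3.9471) (cross=-35.869)
ex = (C−B)/|BC| = (0.5136,-0.8580); ey = (0.8580,0.5136)
P = B + -0.78·ex + 0.79·ey = (1.1344,0.5600)

1.13 0.56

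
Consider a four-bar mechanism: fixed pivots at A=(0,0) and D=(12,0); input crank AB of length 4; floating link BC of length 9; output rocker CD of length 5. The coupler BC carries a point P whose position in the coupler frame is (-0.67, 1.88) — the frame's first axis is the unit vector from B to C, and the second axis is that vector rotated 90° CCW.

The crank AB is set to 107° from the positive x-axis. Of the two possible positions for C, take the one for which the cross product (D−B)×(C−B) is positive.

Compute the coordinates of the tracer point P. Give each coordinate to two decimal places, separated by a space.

-1.59 5.78

A=(0,0), D=(12.00,0)
B = A + 4.00·(cos107°, sin107°) = (-1.1695, 3.8252)
|BD| = 13.7138
circle(B,9.00) ∩ circle(D,5.00): a=8.8986, h=1.3470
  candidates: C₊=(7.7517,2.6366) cross=18.472; C₋=(7.0002,0.0496) cross=-18.472
  mode + wants cross > 0 → take C=(7.7517,2.6366) (cross=18.472)
ex = (C−B)/|BC| = (0.9912,-0.1321); ey = (0.1321,0.9912)
P = B + -0.67·ex + 1.88·ey = (-1.5853,5.7772)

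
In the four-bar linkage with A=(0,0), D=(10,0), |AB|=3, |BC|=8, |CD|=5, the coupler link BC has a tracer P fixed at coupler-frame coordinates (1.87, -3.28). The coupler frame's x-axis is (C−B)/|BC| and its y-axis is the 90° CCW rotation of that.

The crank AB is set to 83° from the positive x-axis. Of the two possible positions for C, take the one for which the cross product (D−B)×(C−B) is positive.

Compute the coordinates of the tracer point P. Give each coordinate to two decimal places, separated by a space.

A=(0,0), D=(10.00,0)
B = A + 3.00·(cos83°, sin83°) = (0.3656, 2.9776)
|BD| = 10.0840
circle(B,8.00) ∩ circle(D,5.00): a=6.9758, h=3.9165
  candidates: C₊=(8.1868,4.6596) cross=39.494; C₋=(5.8739,-2.8240) cross=-39.494
  mode + wants cross > 0 → take C=(8.1868,4.6596) (cross=39.494)
ex = (C−B)/|BC| = (0.9776,0.2103); ey = (-0.2103,0.9776)
P = B + 1.87·ex + -3.28·ey = (2.8834,0.1641)

2.88 0.16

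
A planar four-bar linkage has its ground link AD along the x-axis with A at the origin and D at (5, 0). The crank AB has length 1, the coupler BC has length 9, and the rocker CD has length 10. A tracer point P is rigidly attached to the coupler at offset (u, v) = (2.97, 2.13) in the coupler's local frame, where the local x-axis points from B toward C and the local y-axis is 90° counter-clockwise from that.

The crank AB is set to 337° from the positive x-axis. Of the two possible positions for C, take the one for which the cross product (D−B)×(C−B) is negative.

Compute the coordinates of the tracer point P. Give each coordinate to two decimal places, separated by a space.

A=(0,0), D=(5.00,0)
B = A + 1.00·(cos337°, sin337°) = (0.9205, -0.3907)
|BD| = 4.0982
circle(B,9.00) ∩ circle(D,10.00): a=-0.2690, h=8.9960
  candidates: C₊=(-0.2050,8.5386) cross=36.867; C₋=(1.5104,-9.3714) cross=-36.867
  mode - wants cross < 0 → take C=(1.5104,-9.3714) (cross=-36.867)
ex = (C−B)/|BC| = (0.0655,-0.9978); ey = (0.9978,0.0655)
P = B + 2.97·ex + 2.13·ey = (3.2406,-3.2147)

3.24 -3.21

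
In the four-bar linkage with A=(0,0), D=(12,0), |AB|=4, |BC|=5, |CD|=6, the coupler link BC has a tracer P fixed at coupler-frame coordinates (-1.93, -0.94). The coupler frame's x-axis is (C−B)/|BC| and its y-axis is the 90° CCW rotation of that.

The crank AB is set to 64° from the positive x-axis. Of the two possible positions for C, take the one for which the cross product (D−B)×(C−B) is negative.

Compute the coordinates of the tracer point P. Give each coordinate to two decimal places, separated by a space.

A=(0,0), D=(12.00,0)
B = A + 4.00·(cos64°, sin64°) = (1.7535, 3.5952)
|BD| = 10.8589
circle(B,5.00) ∩ circle(D,6.00): a=4.9230, h=0.8743
  candidates: C₊=(6.6883,2.7903) cross=9.494; C₋=(6.1094,1.1403) cross=-9.494
  mode - wants cross < 0 → take C=(6.1094,1.1403) (cross=-9.494)
ex = (C−B)/|BC| = (0.8712,-0.4910); ey = (0.4910,0.8712)
P = B + -1.93·ex + -0.94·ey = (-0.3894,3.7239)

-0.39 3.72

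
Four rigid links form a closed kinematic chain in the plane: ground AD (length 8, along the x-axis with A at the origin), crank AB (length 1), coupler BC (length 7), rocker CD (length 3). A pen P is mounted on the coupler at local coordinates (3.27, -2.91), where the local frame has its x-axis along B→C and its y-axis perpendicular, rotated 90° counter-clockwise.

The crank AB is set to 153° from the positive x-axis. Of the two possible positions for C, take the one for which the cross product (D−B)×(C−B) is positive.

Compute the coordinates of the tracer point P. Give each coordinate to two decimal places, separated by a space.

2.98 -1.58

A=(0,0), D=(8.00,0)
B = A + 1.00·(cos153°, sin153°) = (-0.8910, 0.4540)
|BD| = 8.9026
circle(B,7.00) ∩ circle(D,3.00): a=6.6978, h=2.0345
  candidates: C₊=(5.9019,2.1442) cross=18.112; C₋=(5.6944,-1.9194) cross=-18.112
  mode + wants cross > 0 → take C=(5.9019,2.1442) (cross=18.112)
ex = (C−B)/|BC| = (0.9704,0.2415); ey = (-0.2415,0.9704)
P = B + 3.27·ex + -2.91·ey = (2.9849,-1.5803)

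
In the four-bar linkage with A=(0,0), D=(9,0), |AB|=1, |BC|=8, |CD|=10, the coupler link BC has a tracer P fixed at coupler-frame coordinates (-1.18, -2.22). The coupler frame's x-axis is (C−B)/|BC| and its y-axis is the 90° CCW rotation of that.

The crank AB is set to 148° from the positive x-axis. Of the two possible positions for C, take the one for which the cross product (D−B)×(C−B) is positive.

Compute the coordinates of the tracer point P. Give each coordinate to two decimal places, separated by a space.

A=(0,0), D=(9.00,0)
B = A + 1.00·(cos148°, sin148°) = (-0.8480, 0.5299)
|BD| = 9.8623
circle(B,8.00) ∩ circle(D,10.00): a=3.1060, h=7.3724
  candidates: C₊=(2.6496,7.7248) cross=72.709; C₋=(1.8573,-6.9987) cross=-72.709
  mode + wants cross > 0 → take C=(2.6496,7.7248) (cross=72.709)
ex = (C−B)/|BC| = (0.4372,0.8994); ey = (-0.8994,0.4372)
P = B + -1.18·ex + -2.22·ey = (0.6326,-1.5019)

0.63 -1.50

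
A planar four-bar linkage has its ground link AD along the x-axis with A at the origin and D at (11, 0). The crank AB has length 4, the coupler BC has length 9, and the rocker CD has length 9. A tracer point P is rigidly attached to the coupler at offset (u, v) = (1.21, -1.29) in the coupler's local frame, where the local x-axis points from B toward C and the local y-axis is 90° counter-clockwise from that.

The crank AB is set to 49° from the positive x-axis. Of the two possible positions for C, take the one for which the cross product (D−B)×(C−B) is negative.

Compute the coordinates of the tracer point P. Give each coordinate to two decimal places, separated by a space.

1.56 1.61

A=(0,0), D=(11.00,0)
B = A + 4.00·(cos49°, sin49°) = (2.6242, 3.0188)
|BD| = 8.9032
circle(B,9.00) ∩ circle(D,9.00): a=4.4516, h=7.8220
  candidates: C₊=(9.4643,8.8680) cross=69.641; C₋=(4.1599,-5.8492) cross=-69.641
  mode - wants cross < 0 → take C=(4.1599,-5.8492) (cross=-69.641)
ex = (C−B)/|BC| = (0.1706,-0.9853); ey = (0.9853,0.1706)
P = B + 1.21·ex + -1.29·ey = (1.5596,1.6065)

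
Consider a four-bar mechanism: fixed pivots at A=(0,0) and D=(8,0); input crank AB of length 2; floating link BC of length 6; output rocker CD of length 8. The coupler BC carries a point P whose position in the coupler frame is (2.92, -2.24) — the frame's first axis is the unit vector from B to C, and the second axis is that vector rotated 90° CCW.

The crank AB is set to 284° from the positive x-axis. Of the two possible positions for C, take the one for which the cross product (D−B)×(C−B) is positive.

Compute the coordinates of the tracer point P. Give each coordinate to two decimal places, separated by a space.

3.01 0.74

A=(0,0), D=(8.00,0)
B = A + 2.00·(cos284°, sin284°) = (0.4838, -1.9406)
|BD| = 7.7626
circle(B,6.00) ∩ circle(D,8.00): a=2.0778, h=5.6287
  candidates: C₊=(1.0885,4.0289) cross=43.694; C₋=(3.9028,-6.8712) cross=-43.694
  mode + wants cross > 0 → take C=(1.0885,4.0289) (cross=43.694)
ex = (C−B)/|BC| = (0.1008,0.9949); ey = (-0.9949,0.1008)
P = B + 2.92·ex + -2.24·ey = (3.0067,0.7388)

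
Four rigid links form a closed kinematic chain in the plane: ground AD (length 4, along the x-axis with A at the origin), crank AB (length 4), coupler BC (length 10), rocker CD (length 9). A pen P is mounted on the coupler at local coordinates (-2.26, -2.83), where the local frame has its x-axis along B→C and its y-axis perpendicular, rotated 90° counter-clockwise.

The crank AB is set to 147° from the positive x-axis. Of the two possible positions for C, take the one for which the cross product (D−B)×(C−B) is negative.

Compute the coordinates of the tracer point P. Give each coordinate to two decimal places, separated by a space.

A=(0,0), D=(4.00,0)
B = A + 4.00·(cos147°, sin147°) = (-3.3547, 2.1786)
|BD| = 7.6706
circle(B,10.00) ∩ circle(D,9.00): a=5.0738, h=8.6172
  candidates: C₊=(3.9576,8.9999) cross=66.099; C₋=(-0.9373,-7.5249) cross=-66.099
  mode - wants cross < 0 → take C=(-0.9373,-7.5249) (cross=-66.099)
ex = (C−B)/|BC| = (0.2417,-0.9703); ey = (0.9703,0.2417)
P = B + -2.26·ex + -2.83·ey = (-6.6471,3.6874)

-6.65 3.69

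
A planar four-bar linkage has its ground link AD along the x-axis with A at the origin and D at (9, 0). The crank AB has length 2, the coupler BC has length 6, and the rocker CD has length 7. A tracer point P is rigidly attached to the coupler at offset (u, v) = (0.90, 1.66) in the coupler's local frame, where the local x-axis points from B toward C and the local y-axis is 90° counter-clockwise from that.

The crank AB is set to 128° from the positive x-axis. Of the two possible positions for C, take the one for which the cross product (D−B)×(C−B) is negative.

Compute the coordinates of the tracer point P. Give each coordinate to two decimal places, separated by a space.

0.62 1.97

A=(0,0), D=(9.00,0)
B = A + 2.00·(cos128°, sin128°) = (-1.2313, 1.5760)
|BD| = 10.3520
circle(B,6.00) ∩ circle(D,7.00): a=4.5481, h=3.9134
  candidates: C₊=(3.8596,4.7514) cross=40.512; C₋=(2.6680,-2.9842) cross=-40.512
  mode - wants cross < 0 → take C=(2.6680,-2.9842) (cross=-40.512)
ex = (C−B)/|BC| = (0.6499,-0.7600); ey = (0.7600,0.6499)
P = B + 0.90·ex + 1.66·ey = (0.6152,1.9708)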